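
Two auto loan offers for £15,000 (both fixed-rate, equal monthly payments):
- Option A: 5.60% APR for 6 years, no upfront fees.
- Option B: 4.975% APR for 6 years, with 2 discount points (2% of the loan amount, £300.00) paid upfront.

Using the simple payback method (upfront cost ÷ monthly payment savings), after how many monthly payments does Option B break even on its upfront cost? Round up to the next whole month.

Option A: at 5.60% the monthly rate is 0.0046667, so the payment is 15,000 × 0.0046667 / (1 − 1.0046667^−72) = £245.77.
Option B: at 4.975% the monthly rate is 0.0041458, so the payment is 15,000 × 0.0041458 / (1 − 1.0041458^−72) = £241.40.
Monthly savings = £245.77 − £241.40 = £4.37.
Break-even = £300.00 / £4.37 = 68.65 → 69 months.

69 months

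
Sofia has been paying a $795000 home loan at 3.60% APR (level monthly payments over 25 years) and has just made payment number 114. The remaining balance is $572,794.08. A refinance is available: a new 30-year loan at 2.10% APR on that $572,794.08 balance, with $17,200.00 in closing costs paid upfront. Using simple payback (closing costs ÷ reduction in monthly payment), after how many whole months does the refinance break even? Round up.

10 months

Current payment = 795,000 × 3.6%/12 / (1 − (1+0.0030000)^−300) = $4,022.72.
Refinanced payment = 572,794.08 × 0.0017500 / (1 − (1+0.0017500)^−360) = $2,145.92.
Monthly savings = $4,022.72 − $2,145.92 = $1,876.80.
Break-even = $17,200.00 / $1,876.80 = 9.16 → 10 months.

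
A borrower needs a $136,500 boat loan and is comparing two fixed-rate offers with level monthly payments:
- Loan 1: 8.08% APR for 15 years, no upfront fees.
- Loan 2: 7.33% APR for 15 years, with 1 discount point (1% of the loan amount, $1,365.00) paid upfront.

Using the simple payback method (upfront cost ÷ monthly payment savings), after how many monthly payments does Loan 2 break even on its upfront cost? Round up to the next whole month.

Loan 1: at 8.08% the monthly rate is 0.0067333, so the payment is 136,500 × 0.0067333 / (1 − 1.0067333^−180) = $1,310.78.
Loan 2: at 7.33% the monthly rate is 0.0061083, so the payment is 136,500 × 0.0061083 / (1 − 1.0061083^−180) = $1,252.22.
Monthly savings = $1,310.78 − $1,252.22 = $58.56.
Break-even = $1,365.00 / $58.56 = 23.31 → 24 months.

24 months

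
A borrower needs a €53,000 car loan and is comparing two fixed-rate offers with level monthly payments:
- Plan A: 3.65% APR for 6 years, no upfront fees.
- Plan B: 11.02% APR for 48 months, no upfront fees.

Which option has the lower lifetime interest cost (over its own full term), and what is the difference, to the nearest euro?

Plan A by €6,680

Plan A: monthly rate = 3.65%/12 = 0.0030417; payment = 53,000 × 0.0030417 / (1 − (1+0.0030417)^−72) = €820.77.
Total interest on Plan A = 72 × €820.77 − €53,000 = €6,095.44.
Plan B: at 11.02% the monthly rate is 0.0091833, so the payment is 53,000 × 0.0091833 / (1 − 1.0091833^−48) = €1,370.33.
Total interest on Plan B = 48 × €1,370.33 − €53,000 = €12,775.84.
Plan A is lower by €6,680.40.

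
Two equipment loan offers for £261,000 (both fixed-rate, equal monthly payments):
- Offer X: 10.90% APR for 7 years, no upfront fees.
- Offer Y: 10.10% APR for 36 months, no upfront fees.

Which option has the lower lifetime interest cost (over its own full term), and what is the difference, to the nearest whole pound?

Offer Y by £70,617

Offer X: at 10.90% the monthly rate is 0.0090833, so the payment is 261,000 × 0.0090833 / (1 − 1.0090833^−84) = £4,455.24.
Total interest on Offer X = 84 × £4,455.24 − £261,000 = £113,240.16.
Offer Y: monthly rate = 10.1%/12 = 0.0084167; payment = 261,000 × 0.0084167 / (1 − (1+0.0084167)^−36) = £8,433.99.
Total interest on Offer Y = 36 × £8,433.99 − £261,000 = £42,623.64.
Offer Y is lower by £70,616.52.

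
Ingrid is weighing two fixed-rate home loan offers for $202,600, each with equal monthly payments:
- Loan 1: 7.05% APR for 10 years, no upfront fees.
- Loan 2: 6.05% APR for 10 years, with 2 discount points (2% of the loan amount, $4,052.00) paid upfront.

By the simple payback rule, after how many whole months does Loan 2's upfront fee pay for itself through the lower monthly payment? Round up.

Loan 1: monthly rate = 7.05%/12 = 0.0058750; payment = 202,600 × 0.0058750 / (1 − (1+0.0058750)^−120) = $2,357.58.
Loan 2: monthly rate = 6.05%/12 = 0.0050417; payment = 202,600 × 0.0050417 / (1 − (1+0.0050417)^−120) = $2,254.37.
Monthly savings = $2,357.58 − $2,254.37 = $103.21.
Break-even = $4,052.00 / $103.21 = 39.26 → 40 months.

40 months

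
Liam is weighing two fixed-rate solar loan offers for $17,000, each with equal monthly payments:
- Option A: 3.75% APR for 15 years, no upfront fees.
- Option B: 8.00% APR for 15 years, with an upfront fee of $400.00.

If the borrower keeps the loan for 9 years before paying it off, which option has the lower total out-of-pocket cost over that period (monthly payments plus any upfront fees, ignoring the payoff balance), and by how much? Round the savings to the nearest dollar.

Option A: monthly rate = 3.75%/12 = 0.0031250; payment = 17,000 × 0.0031250 / (1 − (1+0.0031250)^−180) = $123.63.
Option B: at 8.00% the monthly rate is 0.0066667, so the payment is 17,000 × 0.0066667 / (1 − 1.0066667^−180) = $162.46.
Over 108 months: Option A costs 108 × $123.63 = $13,352.04; Option B costs 108 × $162.46 + $400.00 = $17,945.68.
Option A is cheaper by $17,945.68 − $13,352.04 = $4,593.64.

Option A by $4,594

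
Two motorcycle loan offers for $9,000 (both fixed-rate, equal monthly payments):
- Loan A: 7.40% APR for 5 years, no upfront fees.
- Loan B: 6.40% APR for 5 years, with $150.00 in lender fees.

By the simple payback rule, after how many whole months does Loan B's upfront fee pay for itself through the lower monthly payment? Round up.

36 months

Loan A: monthly rate = 7.4%/12 = 0.0061667; payment = 9,000 × 0.0061667 / (1 − (1+0.0061667)^−60) = $179.91.
Loan B: at 6.40% the monthly rate is 0.0053333, so the payment is 9,000 × 0.0053333 / (1 − 1.0053333^−60) = $175.67.
Monthly savings = $179.91 − $175.67 = $4.24.
Break-even = $150.00 / $4.24 = 35.38 → 36 months.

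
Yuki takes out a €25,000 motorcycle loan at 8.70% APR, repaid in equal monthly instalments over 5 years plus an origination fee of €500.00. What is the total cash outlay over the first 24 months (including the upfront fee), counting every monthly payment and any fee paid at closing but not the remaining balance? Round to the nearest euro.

€12,868

At 8.70% the monthly rate is 0.0072500, so the payment is 25,000 × 0.0072500 / (1 − 1.0072500^−60) = €515.33.
Total outlay = 24 × €515.33 + €500.00 = €12,867.92.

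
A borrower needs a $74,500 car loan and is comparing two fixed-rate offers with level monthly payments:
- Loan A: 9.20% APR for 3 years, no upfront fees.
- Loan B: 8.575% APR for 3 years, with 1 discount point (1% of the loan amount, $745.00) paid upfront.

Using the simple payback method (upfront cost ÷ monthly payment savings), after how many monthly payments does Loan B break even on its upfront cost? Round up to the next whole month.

35 months

Loan A: at 9.20% the monthly rate is 0.0076667, so the payment is 74,500 × 0.0076667 / (1 − 1.0076667^−36) = $2,376.02.
Loan B: monthly rate = 8.575%/12 = 0.0071458; payment = 74,500 × 0.0071458 / (1 − (1+0.0071458)^−36) = $2,354.37.
Monthly savings = $2,376.02 − $2,354.37 = $21.65.
Break-even = $745.00 / $21.65 = 34.41 → 35 months.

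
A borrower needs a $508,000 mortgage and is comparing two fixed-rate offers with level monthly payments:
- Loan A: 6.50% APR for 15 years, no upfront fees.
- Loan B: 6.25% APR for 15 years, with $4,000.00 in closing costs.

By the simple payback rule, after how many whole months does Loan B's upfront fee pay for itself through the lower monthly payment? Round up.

58 months

Loan A: at 6.50% the monthly rate is 0.0054167, so the payment is 508,000 × 0.0054167 / (1 − 1.0054167^−180) = $4,425.23.
Loan B: monthly rate = 6.25%/12 = 0.0052083; payment = 508,000 × 0.0052083 / (1 − (1+0.0052083)^−180) = $4,355.71.
Monthly savings = $4,425.23 − $4,355.71 = $69.52.
Break-even = $4,000.00 / $69.52 = 57.54 → 58 months.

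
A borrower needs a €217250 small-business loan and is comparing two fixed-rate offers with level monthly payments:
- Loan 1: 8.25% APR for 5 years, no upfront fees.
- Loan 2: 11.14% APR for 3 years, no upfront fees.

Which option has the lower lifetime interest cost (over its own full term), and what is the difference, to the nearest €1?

Loan 1: at 8.25% the monthly rate is 0.0068750, so the payment is 217,250 × 0.0068750 / (1 − 1.0068750^−60) = €4,431.09.
Total interest on Loan 1 = 60 × €4,431.09 − €217,250 = €48,615.40.
Loan 2: monthly rate = 11.14%/12 = 0.0092833; payment = 217,250 × 0.0092833 / (1 − (1+0.0092833)^−36) = €7,126.90.
Total interest on Loan 2 = 36 × €7,126.90 − €217,250 = €39,318.40.
Loan 2 is lower by €9,297.00.

Loan 2 by €9,297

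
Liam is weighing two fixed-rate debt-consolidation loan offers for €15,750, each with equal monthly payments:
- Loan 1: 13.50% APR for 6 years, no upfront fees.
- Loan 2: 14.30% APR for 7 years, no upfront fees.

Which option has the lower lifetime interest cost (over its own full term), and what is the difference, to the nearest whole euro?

Loan 1: monthly rate = 13.5%/12 = 0.0112500; payment = 15,750 × 0.0112500 / (1 − (1+0.0112500)^−72) = €320.34.
Total interest on Loan 1 = 72 × €320.34 − €15,750 = €7,314.48.
Loan 2: monthly rate = 14.3%/12 = 0.0119167; payment = 15,750 × 0.0119167 / (1 − (1+0.0119167)^−84) = €297.77.
Total interest on Loan 2 = 84 × €297.77 − €15,750 = €9,262.68.
Loan 1 is lower by €1,948.20.

Loan 1 by €1,948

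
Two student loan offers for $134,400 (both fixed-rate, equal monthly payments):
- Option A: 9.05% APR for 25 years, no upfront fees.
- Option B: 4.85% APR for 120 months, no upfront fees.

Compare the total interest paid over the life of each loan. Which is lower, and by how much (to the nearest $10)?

Option A: monthly rate = 9.05%/12 = 0.0075417; payment = 134,400 × 0.0075417 / (1 − (1+0.0075417)^−300) = $1,132.49.
Total interest on Option A = 300 × $1,132.49 − $134,400 = $205,347.00.
Option B: at 4.85% the monthly rate is 0.0040417, so the payment is 134,400 × 0.0040417 / (1 − 1.0040417^−120) = $1,415.69.
Total interest on Option B = 120 × $1,415.69 − $134,400 = $35,482.80.
Option B is lower by $169,864.20.

Option B by $169,860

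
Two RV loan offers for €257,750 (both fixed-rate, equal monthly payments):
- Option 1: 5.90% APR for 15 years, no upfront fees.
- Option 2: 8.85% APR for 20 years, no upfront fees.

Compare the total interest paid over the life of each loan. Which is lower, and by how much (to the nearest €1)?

Option 1: monthly rate = 5.9%/12 = 0.0049167; payment = 257,750 × 0.0049167 / (1 − (1+0.0049167)^−180) = €2,161.14.
Total interest on Option 1 = 180 × €2,161.14 − €257,750 = €131,255.20.
Option 2: at 8.85% the monthly rate is 0.0073750, so the payment is 257,750 × 0.0073750 / (1 − 1.0073750^−240) = €2,294.24.
Total interest on Option 2 = 240 × €2,294.24 − €257,750 = €292,867.60.
Option 1 is lower by €161,612.40.

Option 1 by €161,612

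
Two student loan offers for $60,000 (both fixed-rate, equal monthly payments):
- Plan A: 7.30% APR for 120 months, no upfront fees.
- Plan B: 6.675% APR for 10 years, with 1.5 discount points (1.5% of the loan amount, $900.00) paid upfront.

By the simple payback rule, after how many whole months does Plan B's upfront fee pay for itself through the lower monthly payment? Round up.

47 months

Plan A: at 7.30% the monthly rate is 0.0060833, so the payment is 60,000 × 0.0060833 / (1 − 1.0060833^−120) = $705.96.
Plan B: monthly rate = 6.675%/12 = 0.0055625; payment = 60,000 × 0.0055625 / (1 − (1+0.0055625)^−120) = $686.64.
Monthly savings = $705.96 − $686.64 = $19.32.
Break-even = $900.00 / $19.32 = 46.58 → 47 months.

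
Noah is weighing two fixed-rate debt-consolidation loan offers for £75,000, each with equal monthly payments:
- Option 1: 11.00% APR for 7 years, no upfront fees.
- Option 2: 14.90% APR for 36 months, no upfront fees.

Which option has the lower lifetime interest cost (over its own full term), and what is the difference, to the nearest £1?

Option 2 by £14,407

Option 1: monthly rate = 11%/12 = 0.0091667; payment = 75,000 × 0.0091667 / (1 − (1+0.0091667)^−84) = £1,284.18.
Total interest on Option 1 = 84 × £1,284.18 − £75,000 = £32,871.12.
Option 2: monthly rate = 14.9%/12 = 0.0124167; payment = 75,000 × 0.0124167 / (1 − (1+0.0124167)^−36) = £2,596.23.
Total interest on Option 2 = 36 × £2,596.23 − £75,000 = £18,464.28.
Option 2 is lower by £14,406.84.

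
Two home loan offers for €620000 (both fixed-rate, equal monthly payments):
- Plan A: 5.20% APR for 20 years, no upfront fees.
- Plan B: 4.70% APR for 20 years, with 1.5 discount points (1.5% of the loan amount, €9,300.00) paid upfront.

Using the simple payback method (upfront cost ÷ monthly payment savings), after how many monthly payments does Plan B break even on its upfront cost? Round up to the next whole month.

Plan A: monthly rate = 5.2%/12 = 0.0043333; payment = 620,000 × 0.0043333 / (1 − (1+0.0043333)^−240) = €4,160.54.
Plan B: at 4.70% the monthly rate is 0.0039167, so the payment is 620,000 × 0.0039167 / (1 − 1.0039167^−240) = €3,989.68.
Monthly savings = €4,160.54 − €3,989.68 = €170.86.
Break-even = €9,300.00 / €170.86 = 54.43 → 55 months.

55 months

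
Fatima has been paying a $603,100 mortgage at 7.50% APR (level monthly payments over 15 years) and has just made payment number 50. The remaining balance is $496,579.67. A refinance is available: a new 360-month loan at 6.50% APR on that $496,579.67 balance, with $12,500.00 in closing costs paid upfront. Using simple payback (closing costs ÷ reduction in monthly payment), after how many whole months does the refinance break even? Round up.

6 months

Current payment = 603,100 × 7.5%/12 / (1 − (1+0.0062500)^−180) = $5,590.81.
Refinanced payment = 496,579.67 × 0.0054167 / (1 − (1+0.0054167)^−360) = $3,138.72.
Monthly savings = $5,590.81 − $3,138.72 = $2,452.09.
Break-even = $12,500.00 / $2,452.09 = 5.10 → 6 months.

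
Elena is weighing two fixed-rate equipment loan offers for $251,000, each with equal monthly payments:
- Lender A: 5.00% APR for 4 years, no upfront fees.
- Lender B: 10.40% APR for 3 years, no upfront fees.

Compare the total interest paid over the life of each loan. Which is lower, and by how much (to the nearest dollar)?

Lender A by $15,809

Lender A: monthly rate = 5%/12 = 0.0041667; payment = 251,000 × 0.0041667 / (1 − (1+0.0041667)^−48) = $5,780.35.
Total interest on Lender A = 48 × $5,780.35 − $251,000 = $26,456.80.
Lender B: at 10.40% the monthly rate is 0.0086667, so the payment is 251,000 × 0.0086667 / (1 − 1.0086667^−36) = $8,146.28.
Total interest on Lender B = 36 × $8,146.28 − $251,000 = $42,266.08.
Lender A is lower by $15,809.28.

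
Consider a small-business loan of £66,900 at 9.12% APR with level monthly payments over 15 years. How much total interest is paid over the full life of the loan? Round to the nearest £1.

At 9.12% the monthly rate is 0.0076000, so the payment is 66,900 × 0.0076000 / (1 − 1.0076000^−180) = £683.33.
Total paid = 180 × £683.33 = £122,999.40; interest = £122,999.40 − £66,900 = £56,099.40.

£56,099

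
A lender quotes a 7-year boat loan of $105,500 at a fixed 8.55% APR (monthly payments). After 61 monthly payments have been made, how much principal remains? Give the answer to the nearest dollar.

With monthly rate i = 8.55%/12 = 0.0071250, the balance after k of n payments is P · [(1+i)^n − (1+i)^k] / [(1+i)^n − 1].
(1+0.0071250)^84 = 1.81553087 and (1+0.0071250)^61 = 1.54200569, so the balance is 105,500 × (1.81553087 − 1.54200569) / (1.81553087 − 1) = $35,384.20.

$35,384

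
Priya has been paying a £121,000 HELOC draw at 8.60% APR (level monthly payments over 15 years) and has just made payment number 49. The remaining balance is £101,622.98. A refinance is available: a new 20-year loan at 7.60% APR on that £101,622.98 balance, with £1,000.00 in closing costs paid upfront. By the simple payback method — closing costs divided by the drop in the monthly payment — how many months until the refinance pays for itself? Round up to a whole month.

3 months

Current payment = 121,000 × 8.6%/12 / (1 − (1+0.0071667)^−180) = £1,198.64.
Refinanced payment = 101,622.98 × 0.0063333 / (1 − (1+0.0063333)^−240) = £824.89.
Monthly savings = £1,198.64 − £824.89 = £373.75.
Break-even = £1,000.00 / £373.75 = 2.68 → 3 months.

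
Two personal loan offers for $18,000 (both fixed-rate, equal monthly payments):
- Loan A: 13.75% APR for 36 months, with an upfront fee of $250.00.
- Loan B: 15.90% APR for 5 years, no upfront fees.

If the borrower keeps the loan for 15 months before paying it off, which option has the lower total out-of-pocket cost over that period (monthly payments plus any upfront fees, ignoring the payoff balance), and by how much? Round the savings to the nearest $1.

Loan A: at 13.75% the monthly rate is 0.0114583, so the payment is 18,000 × 0.0114583 / (1 − 1.0114583^−36) = $613.01.
Loan B: at 15.90% the monthly rate is 0.0132500, so the payment is 18,000 × 0.0132500 / (1 − 1.0132500^−60) = $436.77.
Over 15 months: Loan A costs 15 × $613.01 + $250.00 = $9,445.15; Loan B costs 15 × $436.77 = $6,551.55.
Loan B is cheaper by $9,445.15 − $6,551.55 = $2,893.60.

Loan B by $2,894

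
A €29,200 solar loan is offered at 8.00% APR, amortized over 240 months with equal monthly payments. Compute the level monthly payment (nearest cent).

Monthly rate = 8%/12 = 0.0066667; payment = 29,200 × 0.0066667 / (1 − (1+0.0066667)^−240) = €244.24.

€244.24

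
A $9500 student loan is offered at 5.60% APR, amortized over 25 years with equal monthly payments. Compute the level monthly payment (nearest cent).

$58.91

Monthly rate = 5.6%/12 = 0.0046667; payment = 9,500 × 0.0046667 / (1 − (1+0.0046667)^−300) = $58.91.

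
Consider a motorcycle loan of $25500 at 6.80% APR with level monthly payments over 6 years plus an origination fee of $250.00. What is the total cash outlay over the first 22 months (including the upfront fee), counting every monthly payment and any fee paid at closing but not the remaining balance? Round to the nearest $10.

At 6.80% the monthly rate is 0.0056667, so the payment is 25,500 × 0.0056667 / (1 − 1.0056667^−72) = $432.30.
Total outlay = 22 × $432.30 + $250.00 = $9,760.60.

$9,760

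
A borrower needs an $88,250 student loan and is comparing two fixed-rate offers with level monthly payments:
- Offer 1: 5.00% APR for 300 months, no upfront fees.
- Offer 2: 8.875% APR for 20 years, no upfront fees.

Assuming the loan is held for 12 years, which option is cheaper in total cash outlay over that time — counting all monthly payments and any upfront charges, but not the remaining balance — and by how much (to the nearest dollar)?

Offer 1 by $39,028

Offer 1: monthly rate = 5%/12 = 0.0041667; payment = 88,250 × 0.0041667 / (1 − (1+0.0041667)^−300) = $515.90.
Offer 2: monthly rate = 8.875%/12 = 0.0073958; payment = 88,250 × 0.0073958 / (1 − (1+0.0073958)^−240) = $786.93.
Over 144 months: Offer 1 costs 144 × $515.90 = $74,289.60; Offer 2 costs 144 × $786.93 = $113,317.92.
Offer 1 is cheaper by $113,317.92 − $74,289.60 = $39,028.32.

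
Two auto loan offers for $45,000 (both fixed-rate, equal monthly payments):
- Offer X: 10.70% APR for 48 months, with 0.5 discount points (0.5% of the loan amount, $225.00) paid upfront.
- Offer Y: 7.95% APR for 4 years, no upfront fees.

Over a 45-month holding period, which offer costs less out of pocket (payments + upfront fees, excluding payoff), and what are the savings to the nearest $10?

Offer X: at 10.70% the monthly rate is 0.0089167, so the payment is 45,000 × 0.0089167 / (1 − 1.0089167^−48) = $1,156.50.
Offer Y: monthly rate = 7.95%/12 = 0.0066250; payment = 45,000 × 0.0066250 / (1 − (1+0.0066250)^−48) = $1,097.53.
Over 45 months: Offer X costs 45 × $1,156.50 + $225.00 = $52,267.50; Offer Y costs 45 × $1,097.53 = $49,388.85.
Offer Y is cheaper by $52,267.50 − $49,388.85 = $2,878.65.

Offer Y by $2,880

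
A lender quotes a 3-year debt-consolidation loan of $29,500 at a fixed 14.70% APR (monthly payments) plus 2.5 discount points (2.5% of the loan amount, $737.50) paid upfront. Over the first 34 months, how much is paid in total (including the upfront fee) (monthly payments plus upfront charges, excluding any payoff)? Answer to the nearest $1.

At 14.70% the monthly rate is 0.0122500, so the payment is 29,500 × 0.0122500 / (1 − 1.0122500^−36) = $1,018.30.
Total outlay = 34 × $1,018.30 + $737.50 = $35,359.70.

$35,360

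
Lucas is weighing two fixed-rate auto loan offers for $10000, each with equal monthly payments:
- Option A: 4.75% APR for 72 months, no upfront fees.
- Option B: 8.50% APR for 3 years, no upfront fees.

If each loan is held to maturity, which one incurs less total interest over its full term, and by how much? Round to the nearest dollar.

Option B by $148

Option A: at 4.75% the monthly rate is 0.0039583, so the payment is 10,000 × 0.0039583 / (1 − 1.0039583^−72) = $159.89.
Total interest on Option A = 72 × $159.89 − $10,000 = $1,512.08.
Option B: monthly rate = 8.5%/12 = 0.0070833; payment = 10,000 × 0.0070833 / (1 − (1+0.0070833)^−36) = $315.68.
Total interest on Option B = 36 × $315.68 − $10,000 = $1,364.48.
Option B is lower by $147.60.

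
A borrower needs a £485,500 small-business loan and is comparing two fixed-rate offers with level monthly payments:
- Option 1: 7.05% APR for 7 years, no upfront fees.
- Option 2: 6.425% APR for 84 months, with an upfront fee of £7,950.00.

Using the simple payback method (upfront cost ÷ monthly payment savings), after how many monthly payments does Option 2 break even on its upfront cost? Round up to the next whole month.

Option 1: at 7.05% the monthly rate is 0.0058750, so the payment is 485,500 × 0.0058750 / (1 − 1.0058750^−84) = £7,339.37.
Option 2: monthly rate = 6.425%/12 = 0.0053542; payment = 485,500 × 0.0053542 / (1 − (1+0.0053542)^−84) = £7,191.79.
Monthly savings = £7,339.37 − £7,191.79 = £147.58.
Break-even = £7,950.00 / £147.58 = 53.87 → 54 months.

54 months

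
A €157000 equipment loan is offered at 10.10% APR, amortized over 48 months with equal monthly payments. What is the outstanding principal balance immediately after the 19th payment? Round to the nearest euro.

€102,278

With monthly rate i = 10.1%/12 = 0.0084167, the balance after k of n payments is P · [(1+i)^n − (1+i)^k] / [(1+i)^n − 1].
(1+0.0084167)^48 = 1.49527377 and (1+0.0084167)^19 = 1.17262806, so the balance is 157,000 × (1.49527377 − 1.17262806) / (1.49527377 − 1) = €102,277.53.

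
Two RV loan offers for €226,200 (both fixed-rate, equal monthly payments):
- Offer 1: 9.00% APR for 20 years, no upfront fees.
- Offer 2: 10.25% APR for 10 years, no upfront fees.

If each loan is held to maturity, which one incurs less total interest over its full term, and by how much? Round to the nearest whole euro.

Offer 1: monthly rate = 9%/12 = 0.0075000; payment = 226,200 × 0.0075000 / (1 − (1+0.0075000)^−240) = €2,035.18.
Total interest on Offer 1 = 240 × €2,035.18 − €226,200 = €262,243.20.
Offer 2: monthly rate = 10.25%/12 = 0.0085417; payment = 226,200 × 0.0085417 / (1 − (1+0.0085417)^−120) = €3,020.65.
Total interest on Offer 2 = 120 × €3,020.65 − €226,200 = €136,278.00.
Offer 2 is lower by €125,965.20.

Offer 2 by €125,965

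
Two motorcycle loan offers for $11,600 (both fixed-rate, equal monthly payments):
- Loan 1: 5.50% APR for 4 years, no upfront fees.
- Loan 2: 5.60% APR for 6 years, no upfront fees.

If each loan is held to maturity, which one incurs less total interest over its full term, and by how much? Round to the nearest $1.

Loan 1: monthly rate = 5.5%/12 = 0.0045833; payment = 11,600 × 0.0045833 / (1 − (1+0.0045833)^−48) = $269.78.
Total interest on Loan 1 = 48 × $269.78 − $11,600 = $1,349.44.
Loan 2: at 5.60% the monthly rate is 0.0046667, so the payment is 11,600 × 0.0046667 / (1 − 1.0046667^−72) = $190.06.
Total interest on Loan 2 = 72 × $190.06 − $11,600 = $2,084.32.
Loan 1 is lower by $734.88.

Loan 1 by $735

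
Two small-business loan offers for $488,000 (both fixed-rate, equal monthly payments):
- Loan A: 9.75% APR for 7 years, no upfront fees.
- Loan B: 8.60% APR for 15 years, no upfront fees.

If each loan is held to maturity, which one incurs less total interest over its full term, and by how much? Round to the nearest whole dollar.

Loan A by $194,920

Loan A: at 9.75% the monthly rate is 0.0081250, so the payment is 488,000 × 0.0081250 / (1 − 1.0081250^−84) = $8,038.48.
Total interest on Loan A = 84 × $8,038.48 − $488,000 = $187,232.32.
Loan B: at 8.60% the monthly rate is 0.0071667, so the payment is 488,000 × 0.0071667 / (1 − 1.0071667^−180) = $4,834.18.
Total interest on Loan B = 180 × $4,834.18 − $488,000 = $382,152.40.
Loan A is lower by $194,920.08.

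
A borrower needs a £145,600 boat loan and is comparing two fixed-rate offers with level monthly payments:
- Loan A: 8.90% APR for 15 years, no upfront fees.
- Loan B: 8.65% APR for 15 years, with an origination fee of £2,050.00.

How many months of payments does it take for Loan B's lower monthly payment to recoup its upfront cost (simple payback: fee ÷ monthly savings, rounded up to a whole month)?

96 months

Loan A: at 8.90% the monthly rate is 0.0074167, so the payment is 145,600 × 0.0074167 / (1 − 1.0074167^−180) = £1,468.12.
Loan B: at 8.65% the monthly rate is 0.0072083, so the payment is 145,600 × 0.0072083 / (1 − 1.0072083^−180) = £1,446.61.
Monthly savings = £1,468.12 − £1,446.61 = £21.51.
Break-even = £2,050.00 / £21.51 = 95.30 → 96 months.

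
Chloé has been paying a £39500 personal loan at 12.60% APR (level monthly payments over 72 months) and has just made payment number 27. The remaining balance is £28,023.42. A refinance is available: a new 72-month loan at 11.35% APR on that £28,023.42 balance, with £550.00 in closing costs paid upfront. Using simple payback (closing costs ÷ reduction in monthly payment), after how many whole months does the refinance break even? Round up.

Current payment = 39,500 × 12.6%/12 / (1 − (1+0.0105000)^−72) = £784.61.
Refinanced payment = 28,023.42 × 0.0094583 / (1 − (1+0.0094583)^−72) = £538.44.
Monthly savings = £784.61 − £538.44 = £246.17.
Break-even = £550.00 / £246.17 = 2.23 → 3 months.

3 months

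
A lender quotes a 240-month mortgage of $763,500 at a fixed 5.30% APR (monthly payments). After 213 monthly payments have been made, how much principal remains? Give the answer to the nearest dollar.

With monthly rate i = 5.3%/12 = 0.0044167, the balance after k of n payments is P · [(1+i)^n − (1+i)^k] / [(1+i)^n − 1].
(1+0.0044167)^240 = 2.87964216 and (1+0.0044167)^213 = 2.55660091, so the balance is 763,500 × (2.87964216 − 2.55660091) / (2.87964216 − 1) = $131,217.53.

$131,218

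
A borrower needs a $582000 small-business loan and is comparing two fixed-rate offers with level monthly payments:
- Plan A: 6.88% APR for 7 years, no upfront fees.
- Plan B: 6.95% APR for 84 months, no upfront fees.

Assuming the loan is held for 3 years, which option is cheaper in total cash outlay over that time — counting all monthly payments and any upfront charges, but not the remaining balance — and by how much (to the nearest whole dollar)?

Plan A: monthly rate = 6.88%/12 = 0.0057333; payment = 582,000 × 0.0057333 / (1 − (1+0.0057333)^−84) = $8,749.84.
Plan B: monthly rate = 6.95%/12 = 0.0057917; payment = 582,000 × 0.0057917 / (1 − (1+0.0057917)^−84) = $8,769.72.
Over 36 months: Plan A costs 36 × $8,749.84 = $314,994.24; Plan B costs 36 × $8,769.72 = $315,709.92.
Plan A is cheaper by $315,709.92 − $314,994.24 = $715.68.

Plan A by $716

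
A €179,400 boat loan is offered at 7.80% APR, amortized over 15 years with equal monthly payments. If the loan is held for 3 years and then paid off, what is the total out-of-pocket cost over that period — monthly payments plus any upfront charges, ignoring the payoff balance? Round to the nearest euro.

€60,976

At 7.80% the monthly rate is 0.0065000, so the payment is 179,400 × 0.0065000 / (1 − 1.0065000^−180) = €1,693.79.
Total outlay = 36 × €1,693.79 = €60,976.44.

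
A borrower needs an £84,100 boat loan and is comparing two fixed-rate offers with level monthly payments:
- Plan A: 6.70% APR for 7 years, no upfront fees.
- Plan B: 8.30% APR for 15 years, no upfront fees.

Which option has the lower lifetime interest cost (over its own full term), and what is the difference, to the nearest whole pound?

Plan A by £41,713

Plan A: at 6.70% the monthly rate is 0.0055833, so the payment is 84,100 × 0.0055833 / (1 − 1.0055833^−84) = £1,257.00.
Total interest on Plan A = 84 × £1,257.00 − £84,100 = £21,488.00.
Plan B: monthly rate = 8.3%/12 = 0.0069167; payment = 84,100 × 0.0069167 / (1 − (1+0.0069167)^−180) = £818.34.
Total interest on Plan B = 180 × £818.34 − £84,100 = £63,201.20.
Plan A is lower by £41,713.20.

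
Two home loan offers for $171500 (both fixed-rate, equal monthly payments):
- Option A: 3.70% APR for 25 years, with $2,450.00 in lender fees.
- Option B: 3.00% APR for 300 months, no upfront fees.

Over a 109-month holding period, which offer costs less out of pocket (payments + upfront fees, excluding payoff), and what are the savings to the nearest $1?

Option B by $9,404

Option A: at 3.70% the monthly rate is 0.0030833, so the payment is 171,500 × 0.0030833 / (1 − 1.0030833^−300) = $877.07.
Option B: monthly rate = 3%/12 = 0.0025000; payment = 171,500 × 0.0025000 / (1 − (1+0.0025000)^−300) = $813.27.
Over 109 months: Option A costs 109 × $877.07 + $2,450.00 = $98,050.63; Option B costs 109 × $813.27 = $88,646.43.
Option B is cheaper by $98,050.63 − $88,646.43 = $9,404.20.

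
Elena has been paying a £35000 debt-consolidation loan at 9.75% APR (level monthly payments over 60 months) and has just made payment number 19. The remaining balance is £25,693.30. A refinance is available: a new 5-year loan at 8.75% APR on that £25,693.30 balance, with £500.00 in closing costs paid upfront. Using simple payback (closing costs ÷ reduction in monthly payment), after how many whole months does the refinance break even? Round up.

3 months

Current payment = 35,000 × 9.75%/12 / (1 − (1+0.0081250)^−60) = £739.35.
Refinanced payment = 25,693.30 × 0.0072917 / (1 − (1+0.0072917)^−60) = £530.24.
Monthly savings = £739.35 − £530.24 = £209.11.
Break-even = £500.00 / £209.11 = 2.39 → 3 months.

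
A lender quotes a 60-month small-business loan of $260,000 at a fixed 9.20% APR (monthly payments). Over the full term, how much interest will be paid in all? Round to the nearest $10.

$65,350

Monthly rate = 9.2%/12 = 0.0076667; payment = 260,000 × 0.0076667 / (1 − (1+0.0076667)^−60) = $5,422.44.
Total paid = 60 × $5,422.44 = $325,346.40; interest = $325,346.40 − $260,000 = $65,346.40.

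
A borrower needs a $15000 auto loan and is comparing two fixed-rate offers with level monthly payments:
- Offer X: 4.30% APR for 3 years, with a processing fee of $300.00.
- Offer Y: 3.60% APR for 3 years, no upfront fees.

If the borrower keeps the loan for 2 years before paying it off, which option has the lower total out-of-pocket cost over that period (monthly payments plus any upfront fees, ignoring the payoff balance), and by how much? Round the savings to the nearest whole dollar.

Offer Y by $412

Offer X: monthly rate = 4.3%/12 = 0.0035833; payment = 15,000 × 0.0035833 / (1 − (1+0.0035833)^−36) = $444.86.
Offer Y: at 3.60% the monthly rate is 0.0030000, so the payment is 15,000 × 0.0030000 / (1 − 1.0030000^−36) = $440.20.
Over 24 months: Offer X costs 24 × $444.86 + $300.00 = $10,976.64; Offer Y costs 24 × $440.20 = $10,564.80.
Offer Y is cheaper by $10,976.64 − $10,564.80 = $411.84.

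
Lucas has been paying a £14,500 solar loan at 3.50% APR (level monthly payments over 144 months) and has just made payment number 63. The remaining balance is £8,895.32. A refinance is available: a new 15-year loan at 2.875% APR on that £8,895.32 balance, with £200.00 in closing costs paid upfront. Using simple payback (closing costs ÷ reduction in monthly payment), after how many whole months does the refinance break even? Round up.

Current payment = 14,500 × 3.5%/12 / (1 − (1+0.0029167)^−144) = £123.46.
Refinanced payment = 8,895.32 × 0.0023958 / (1 − (1+0.0023958)^−180) = £60.90.
Monthly savings = £123.46 − £60.90 = £62.56.
Break-even = £200.00 / £62.56 = 3.20 → 4 months.

4 months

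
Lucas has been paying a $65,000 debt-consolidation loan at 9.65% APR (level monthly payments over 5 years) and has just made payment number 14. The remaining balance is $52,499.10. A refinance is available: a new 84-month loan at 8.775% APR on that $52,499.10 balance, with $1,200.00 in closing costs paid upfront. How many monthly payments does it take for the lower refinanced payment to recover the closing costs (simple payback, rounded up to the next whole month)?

Current payment = 65,000 × 9.65%/12 / (1 − (1+0.0080417)^−60) = $1,369.89.
Refinanced payment = 52,499.10 × 0.0073125 / (1 − (1+0.0073125)^−84) = $838.68.
Monthly savings = $1,369.89 − $838.68 = $531.21.
Break-even = $1,200.00 / $531.21 = 2.26 → 3 months.

3 months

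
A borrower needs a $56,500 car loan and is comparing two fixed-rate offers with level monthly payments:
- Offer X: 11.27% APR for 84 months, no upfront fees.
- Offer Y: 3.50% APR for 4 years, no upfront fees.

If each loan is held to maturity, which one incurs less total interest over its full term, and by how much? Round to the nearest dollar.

Offer X: at 11.27% the monthly rate is 0.0093917, so the payment is 56,500 × 0.0093917 / (1 − 1.0093917^−84) = $975.46.
Total interest on Offer X = 84 × $975.46 − $56,500 = $25,438.64.
Offer Y: at 3.50% the monthly rate is 0.0029167, so the payment is 56,500 × 0.0029167 / (1 − 1.0029167^−48) = $1,263.11.
Total interest on Offer Y = 48 × $1,263.11 − $56,500 = $4,129.28.
Offer Y is lower by $21,309.36.

Offer Y by $21,309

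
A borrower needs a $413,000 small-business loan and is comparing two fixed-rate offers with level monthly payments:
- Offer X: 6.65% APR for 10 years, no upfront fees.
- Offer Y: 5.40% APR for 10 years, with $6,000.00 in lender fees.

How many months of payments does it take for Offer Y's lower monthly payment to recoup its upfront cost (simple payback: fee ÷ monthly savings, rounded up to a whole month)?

Offer X: at 6.65% the monthly rate is 0.0055417, so the payment is 413,000 × 0.0055417 / (1 − 1.0055417^−120) = $4,721.11.
Offer Y: monthly rate = 5.4%/12 = 0.0045000; payment = 413,000 × 0.0045000 / (1 − (1+0.0045000)^−120) = $4,461.70.
Monthly savings = $4,721.11 − $4,461.70 = $259.41.
Break-even = $6,000.00 / $259.41 = 23.13 → 24 months.

24 months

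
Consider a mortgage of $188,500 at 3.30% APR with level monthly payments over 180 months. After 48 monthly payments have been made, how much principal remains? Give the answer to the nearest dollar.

With monthly rate i = 3.3%/12 = 0.0027500, the balance after k of n payments is P · [(1+i)^n − (1+i)^k] / [(1+i)^n − 1].
(1+0.0027500)^180 = 1.63938410 and (1+0.0027500)^48 = 1.14090161, so the balance is 188,500 × (1.63938410 − 1.14090161) / (1.63938410 − 1) = $146,960.10.

$146,960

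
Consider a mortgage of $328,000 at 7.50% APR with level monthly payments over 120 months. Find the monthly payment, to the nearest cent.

Monthly rate = 7.5%/12 = 0.0062500; payment = 328,000 × 0.0062500 / (1 − (1+0.0062500)^−120) = $3,893.42.

$3,893.42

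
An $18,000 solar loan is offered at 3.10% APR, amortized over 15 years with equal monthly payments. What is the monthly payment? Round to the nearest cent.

Monthly rate = 3.1%/12 = 0.0025833; payment = 18,000 × 0.0025833 / (1 − (1+0.0025833)^−180) = $125.17.

$125.17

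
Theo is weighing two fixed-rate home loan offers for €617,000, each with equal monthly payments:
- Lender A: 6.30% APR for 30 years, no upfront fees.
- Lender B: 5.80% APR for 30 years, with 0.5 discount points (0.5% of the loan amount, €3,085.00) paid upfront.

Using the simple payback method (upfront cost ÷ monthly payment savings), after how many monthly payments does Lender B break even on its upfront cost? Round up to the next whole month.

Lender A: at 6.30% the monthly rate is 0.0052500, so the payment is 617,000 × 0.0052500 / (1 − 1.0052500^−360) = €3,819.06.
Lender B: at 5.80% the monthly rate is 0.0048333, so the payment is 617,000 × 0.0048333 / (1 − 1.0048333^−360) = €3,620.27.
Monthly savings = €3,819.06 − €3,620.27 = €198.79.
Break-even = €3,085.00 / €198.79 = 15.52 → 16 months.

16 months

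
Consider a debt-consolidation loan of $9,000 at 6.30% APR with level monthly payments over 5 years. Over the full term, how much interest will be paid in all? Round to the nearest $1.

At 6.30% the monthly rate is 0.0052500, so the payment is 9,000 × 0.0052500 / (1 − 1.0052500^−60) = $175.25.
Total paid = 60 × $175.25 = $10,515.00; interest = $10,515.00 − $9,000 = $1,515.00.

$1,515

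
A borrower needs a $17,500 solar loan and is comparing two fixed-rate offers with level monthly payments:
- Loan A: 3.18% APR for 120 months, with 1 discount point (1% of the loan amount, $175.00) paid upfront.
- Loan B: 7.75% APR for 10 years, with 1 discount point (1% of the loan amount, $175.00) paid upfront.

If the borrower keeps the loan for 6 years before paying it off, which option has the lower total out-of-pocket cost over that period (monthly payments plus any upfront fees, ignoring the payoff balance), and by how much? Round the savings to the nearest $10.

Loan A: at 3.18% the monthly rate is 0.0026500, so the payment is 17,500 × 0.0026500 / (1 − 1.0026500^−120) = $170.44.
Loan B: at 7.75% the monthly rate is 0.0064583, so the payment is 17,500 × 0.0064583 / (1 − 1.0064583^−120) = $210.02.
Over 72 months: Loan A costs 72 × $170.44 + $175.00 = $12,446.68; Loan B costs 72 × $210.02 + $175.00 = $15,296.44.
Loan A is cheaper by $15,296.44 − $12,446.68 = $2,849.76.

Loan A by $2,850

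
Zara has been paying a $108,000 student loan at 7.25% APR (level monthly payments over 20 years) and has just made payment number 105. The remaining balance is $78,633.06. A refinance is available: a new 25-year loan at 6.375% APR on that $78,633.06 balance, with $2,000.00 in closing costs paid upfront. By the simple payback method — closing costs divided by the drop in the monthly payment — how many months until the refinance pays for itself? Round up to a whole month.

Current payment = 108,000 × 7.25%/12 / (1 − (1+0.0060417)^−240) = $853.61.
Refinanced payment = 78,633.06 × 0.0053125 / (1 − (1+0.0053125)^−300) = $524.81.
Monthly savings = $853.61 − $524.81 = $328.80.
Break-even = $2,000.00 / $328.80 = 6.08 → 7 months.

7 months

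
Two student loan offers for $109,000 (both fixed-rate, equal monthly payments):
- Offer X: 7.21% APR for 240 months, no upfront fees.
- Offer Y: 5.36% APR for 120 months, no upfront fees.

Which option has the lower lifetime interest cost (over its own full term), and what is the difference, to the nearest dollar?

Offer X: monthly rate = 7.21%/12 = 0.0060083; payment = 109,000 × 0.0060083 / (1 − (1+0.0060083)^−240) = $858.87.
Total interest on Offer X = 240 × $858.87 − $109,000 = $97,128.80.
Offer Y: at 5.36% the monthly rate is 0.0044667, so the payment is 109,000 × 0.0044667 / (1 − 1.0044667^−120) = $1,175.39.
Total interest on Offer Y = 120 × $1,175.39 − $109,000 = $32,046.80.
Offer Y is lower by $65,082.00.

Offer Y by $65,082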